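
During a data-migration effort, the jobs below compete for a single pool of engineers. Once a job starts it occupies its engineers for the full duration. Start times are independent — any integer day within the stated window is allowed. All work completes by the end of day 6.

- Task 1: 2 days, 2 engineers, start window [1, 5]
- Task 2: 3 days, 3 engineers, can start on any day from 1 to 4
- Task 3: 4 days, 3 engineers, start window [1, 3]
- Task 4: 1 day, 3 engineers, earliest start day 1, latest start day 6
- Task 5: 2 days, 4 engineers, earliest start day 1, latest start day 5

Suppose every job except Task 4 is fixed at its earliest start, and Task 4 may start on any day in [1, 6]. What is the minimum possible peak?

Task 4@1: d1:15  d2:12  d3:6  d4:3  d5:0  d6:0 → peak 15
Task 4@2: d1:12  d2:15  d3:6  d4:3  d5:0  d6:0 → peak 15
Task 4@3: d1:12  d2:12  d3:9  d4:3  d5:0  d6:0 → peak 12
Task 4@4: d1:12  d2:12  d3:6  d4:6  d5:0  d6:0 → peak 12
Task 4@5: d1:12  d2:12  d3:6  d4:3  d5:3  d6:0 → peak 12
Task 4@6: d1:12  d2:12  d3:6  d4:3  d5:0  d6:3 → peak 12
Best is Task 4@3, peak 12.

12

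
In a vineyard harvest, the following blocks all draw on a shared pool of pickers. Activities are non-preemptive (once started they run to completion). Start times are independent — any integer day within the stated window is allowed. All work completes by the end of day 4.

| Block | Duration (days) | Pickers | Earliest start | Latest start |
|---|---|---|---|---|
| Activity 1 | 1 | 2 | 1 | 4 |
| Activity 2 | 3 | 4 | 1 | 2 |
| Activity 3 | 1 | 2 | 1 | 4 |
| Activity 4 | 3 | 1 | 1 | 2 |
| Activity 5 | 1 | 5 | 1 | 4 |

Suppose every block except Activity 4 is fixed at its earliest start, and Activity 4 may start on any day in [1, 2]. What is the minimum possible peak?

13

Activity 4@1: d1:14  d2:5  d3:5  d4:0 → peak 14
Activity 4@2: d1:13  d2:5  d3:5  d4:1 → peak 13
Best is Activity 4@2, peak 13.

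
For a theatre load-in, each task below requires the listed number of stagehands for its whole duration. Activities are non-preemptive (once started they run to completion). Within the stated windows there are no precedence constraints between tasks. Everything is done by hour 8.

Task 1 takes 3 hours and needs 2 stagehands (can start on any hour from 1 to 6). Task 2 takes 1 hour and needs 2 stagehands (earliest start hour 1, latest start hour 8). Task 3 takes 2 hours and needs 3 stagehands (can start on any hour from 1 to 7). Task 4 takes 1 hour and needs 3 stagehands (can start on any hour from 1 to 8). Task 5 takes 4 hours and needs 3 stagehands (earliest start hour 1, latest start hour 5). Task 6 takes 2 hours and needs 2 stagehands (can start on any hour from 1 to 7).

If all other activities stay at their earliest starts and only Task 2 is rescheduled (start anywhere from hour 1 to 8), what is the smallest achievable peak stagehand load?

Task 2@1: h1:15  h2:10  h3:5  h4:3  h5:0  h6:0  h7:0  h8:0 → peak 15
Task 2@2: h1:13  h2:12  h3:5  h4:3  h5:0  h6:0  h7:0  h8:0 → peak 13
Task 2@3: h1:13  h2:10  h3:7  h4:3  h5:0  h6:0  h7:0  h8:0 → peak 13
Task 2@4: h1:13  h2:10  h3:5  h4:5  h5:0  h6:0  h7:0  h8:0 → peak 13
Task 2@5: h1:13  h2:10  h3:5  h4:3  h5:2  h6:0  h7:0  h8:0 → peak 13
Task 2@6: h1:13  h2:10  h3:5  h4:3  h5:0  h6:2  h7:0  h8:0 → peak 13
Task 2@7: h1:13  h2:10  h3:5  h4:3  h5:0  h6:0  h7:2  h8:0 → peak 13
Task 2@8: h1:13  h2:10  h3:5  h4:3  h5:0  h6:0  h7:0  h8:2 → peak 13
Best is Task 2@2, peak 13.

13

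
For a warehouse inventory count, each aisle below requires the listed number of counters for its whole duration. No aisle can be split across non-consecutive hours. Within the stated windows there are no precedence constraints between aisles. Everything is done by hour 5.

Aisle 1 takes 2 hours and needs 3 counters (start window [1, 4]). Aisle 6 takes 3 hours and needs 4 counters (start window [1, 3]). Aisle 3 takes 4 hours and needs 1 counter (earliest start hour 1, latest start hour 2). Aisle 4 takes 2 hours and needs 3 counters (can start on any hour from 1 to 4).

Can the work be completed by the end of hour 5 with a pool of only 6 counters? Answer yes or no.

no

The minimum achievable peak is 7; 6 < 7, so no feasible schedule stays within the cap.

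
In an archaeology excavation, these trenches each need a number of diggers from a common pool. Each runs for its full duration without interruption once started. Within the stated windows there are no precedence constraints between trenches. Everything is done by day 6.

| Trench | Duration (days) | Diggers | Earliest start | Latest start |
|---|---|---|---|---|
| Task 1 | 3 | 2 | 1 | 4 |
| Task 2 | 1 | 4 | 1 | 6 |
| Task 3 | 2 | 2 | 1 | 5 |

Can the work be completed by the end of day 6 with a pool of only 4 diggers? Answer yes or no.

Schedule Task 1@1, Task 2@4, Task 3@1: d1:4  d2:4  d3:2  d4:4  d5:0  d6:0 — peak 4 ≤ 4.

yes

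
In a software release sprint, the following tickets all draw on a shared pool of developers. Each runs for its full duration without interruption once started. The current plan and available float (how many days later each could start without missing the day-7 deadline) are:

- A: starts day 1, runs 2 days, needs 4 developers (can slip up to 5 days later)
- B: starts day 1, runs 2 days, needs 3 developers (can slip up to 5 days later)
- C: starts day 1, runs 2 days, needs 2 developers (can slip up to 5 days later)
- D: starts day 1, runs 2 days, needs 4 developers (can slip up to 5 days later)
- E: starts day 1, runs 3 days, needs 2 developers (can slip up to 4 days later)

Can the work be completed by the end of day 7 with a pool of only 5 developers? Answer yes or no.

no

The minimum achievable peak is 6; 5 < 6, so no feasible schedule stays within the cap.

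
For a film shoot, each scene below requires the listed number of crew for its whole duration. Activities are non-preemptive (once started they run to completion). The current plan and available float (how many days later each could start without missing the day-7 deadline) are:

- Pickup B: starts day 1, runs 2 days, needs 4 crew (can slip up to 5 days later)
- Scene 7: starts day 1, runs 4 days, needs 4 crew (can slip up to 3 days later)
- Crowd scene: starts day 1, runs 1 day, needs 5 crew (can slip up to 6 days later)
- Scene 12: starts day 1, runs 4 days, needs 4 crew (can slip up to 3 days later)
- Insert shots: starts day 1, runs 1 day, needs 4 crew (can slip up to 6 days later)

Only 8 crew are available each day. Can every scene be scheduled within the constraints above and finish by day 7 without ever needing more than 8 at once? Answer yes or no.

yes

Schedule Pickup B@1, Scene 7@1, Crowd scene@7, Scene 12@3, Insert shots@5: d1:8  d2:8  d3:8  d4:8  d5:8  d6:4  d7:5 — peak 8 ≤ 8.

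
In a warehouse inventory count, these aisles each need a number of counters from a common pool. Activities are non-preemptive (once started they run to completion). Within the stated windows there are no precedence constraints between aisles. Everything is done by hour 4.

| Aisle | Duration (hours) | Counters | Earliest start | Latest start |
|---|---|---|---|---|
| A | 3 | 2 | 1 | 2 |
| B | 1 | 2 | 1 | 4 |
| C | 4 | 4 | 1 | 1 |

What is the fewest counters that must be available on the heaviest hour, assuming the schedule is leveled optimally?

Early-start (A@1, B@1, C@1) gives peak 8: h1:8  h2:6  h3:6  h4:4.
Shift B→4.
Schedule A@1, B@4, C@1: h1:6  h2:6  h3:6  h4:6 — peak 6.
Total counter-hours = 24 over 4 hours ⇒ peak ≥ ⌈24/4⌉ = 6, so 6 is optimal.

6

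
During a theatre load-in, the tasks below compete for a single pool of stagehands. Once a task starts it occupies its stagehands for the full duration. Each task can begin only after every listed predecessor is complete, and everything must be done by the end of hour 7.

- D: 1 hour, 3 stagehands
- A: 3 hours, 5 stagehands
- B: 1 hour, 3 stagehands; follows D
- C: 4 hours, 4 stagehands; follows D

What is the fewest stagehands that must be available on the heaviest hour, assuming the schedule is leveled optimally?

8

Early-start (D@1, A@1, B@2, C@2) gives peak 12: h1:8  h2:12  h3:9  h4:4  h5:4  h6:0  h7:0.
Shift C→4.
Schedule D@1, A@1, B@2, C@4: h1:8  h2:8  h3:5  h4:4  h5:4  h6:4  h7:4 — peak 8.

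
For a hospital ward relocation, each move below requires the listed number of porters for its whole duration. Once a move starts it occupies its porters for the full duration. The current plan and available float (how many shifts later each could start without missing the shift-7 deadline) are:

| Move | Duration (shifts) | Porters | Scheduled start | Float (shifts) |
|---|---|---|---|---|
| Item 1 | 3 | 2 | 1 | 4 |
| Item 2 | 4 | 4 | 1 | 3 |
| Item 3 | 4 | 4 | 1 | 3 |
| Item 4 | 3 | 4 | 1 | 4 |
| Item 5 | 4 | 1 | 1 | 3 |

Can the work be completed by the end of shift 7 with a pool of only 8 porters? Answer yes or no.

The minimum achievable peak is 9; 8 < 9, so no feasible schedule stays within the cap.

no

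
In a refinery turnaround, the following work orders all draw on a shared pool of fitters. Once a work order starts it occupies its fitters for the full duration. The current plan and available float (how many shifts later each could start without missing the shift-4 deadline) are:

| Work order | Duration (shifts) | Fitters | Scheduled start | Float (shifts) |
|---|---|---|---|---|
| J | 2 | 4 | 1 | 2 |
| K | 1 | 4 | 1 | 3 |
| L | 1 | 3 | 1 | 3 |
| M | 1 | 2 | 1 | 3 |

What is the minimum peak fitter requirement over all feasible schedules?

5

Early-start (J@1, K@1, L@1, M@1) gives peak 13: s1:13  s2:4  s3:0  s4:0.
Shift K→3, L→4, M→4.
Schedule J@1, K@3, L@4, M@4: s1:4  s2:4  s3:4  s4:5 — peak 5.
Total fitter-shifts = 17 over 4 shifts ⇒ peak ≥ ⌈17/4⌉ = 5, so 5 is optimal.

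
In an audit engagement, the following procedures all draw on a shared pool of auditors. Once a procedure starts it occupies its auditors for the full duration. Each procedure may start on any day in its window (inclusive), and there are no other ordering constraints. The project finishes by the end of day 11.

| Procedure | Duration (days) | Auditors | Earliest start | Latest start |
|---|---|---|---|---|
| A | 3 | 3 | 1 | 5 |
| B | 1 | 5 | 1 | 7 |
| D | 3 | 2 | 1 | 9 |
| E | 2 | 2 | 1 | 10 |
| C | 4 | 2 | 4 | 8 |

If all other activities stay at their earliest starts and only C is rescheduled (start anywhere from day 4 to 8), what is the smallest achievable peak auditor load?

C@4: d1:12  d2:7  d3:5  d4:2  d5:2  d6:2  d7:2  d8:0  d9:0  d10:0  d11:0 → peak 12
C@5: d1:12  d2:7  d3:5  d4:0  d5:2  d6:2  d7:2  d8:2  d9:0  d10:0  d11:0 → peak 12
C@6: d1:12  d2:7  d3:5  d4:0  d5:0  d6:2  d7:2  d8:2  d9:2  d10:0  d11:0 → peak 12
C@7: d1:12  d2:7  d3:5  d4:0  d5:0  d6:0  d7:2  d8:2  d9:2  d10:2  d11:0 → peak 12
C@8: d1:12  d2:7  d3:5  d4:0  d5:0  d6:0  d7:0  d8:2  d9:2  d10:2  d11:2 → peak 12
Best is C@4, peak 12.

12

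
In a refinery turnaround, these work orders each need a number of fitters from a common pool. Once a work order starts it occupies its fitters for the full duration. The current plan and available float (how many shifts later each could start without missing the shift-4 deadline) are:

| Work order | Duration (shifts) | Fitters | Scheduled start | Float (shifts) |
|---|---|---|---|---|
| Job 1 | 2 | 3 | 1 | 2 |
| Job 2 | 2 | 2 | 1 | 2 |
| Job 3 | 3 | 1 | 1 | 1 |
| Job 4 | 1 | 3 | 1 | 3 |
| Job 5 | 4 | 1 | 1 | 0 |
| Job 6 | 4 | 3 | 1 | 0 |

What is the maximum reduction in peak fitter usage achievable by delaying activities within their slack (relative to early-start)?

Early-start peak: s1:13  s2:10  s3:5  s4:4 ⇒ 13.
Leveled (Job 1@1, Job 2@3, Job 3@1, Job 4@4, Job 5@1, Job 6@1): s1:8  s2:8  s3:7  s4:9 ⇒ 9.
Reduction 13 − 9 = 4.

4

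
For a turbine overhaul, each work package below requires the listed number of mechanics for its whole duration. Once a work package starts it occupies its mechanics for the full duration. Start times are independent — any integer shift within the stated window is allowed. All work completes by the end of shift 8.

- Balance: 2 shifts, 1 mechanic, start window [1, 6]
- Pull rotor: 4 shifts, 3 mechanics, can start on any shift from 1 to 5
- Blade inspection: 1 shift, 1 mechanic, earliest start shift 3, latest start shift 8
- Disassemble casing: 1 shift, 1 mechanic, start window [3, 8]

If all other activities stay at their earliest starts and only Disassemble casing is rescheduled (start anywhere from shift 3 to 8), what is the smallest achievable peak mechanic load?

4

Disassemble casing@3: s1:4  s2:4  s3:5  s4:3  s5:0  s6:0  s7:0  s8:0 → peak 5
Disassemble casing@4: s1:4  s2:4  s3:4  s4:4  s5:0  s6:0  s7:0  s8:0 → peak 4
Disassemble casing@5: s1:4  s2:4  s3:4  s4:3  s5:1  s6:0  s7:0  s8:0 → peak 4
Disassemble casing@6: s1:4  s2:4  s3:4  s4:3  s5:0  s6:1  s7:0  s8:0 → peak 4
Disassemble casing@7: s1:4  s2:4  s3:4  s4:3  s5:0  s6:0  s7:1  s8:0 → peak 4
Disassemble casing@8: s1:4  s2:4  s3:4  s4:3  s5:0  s6:0  s7:0  s8:1 → peak 4
Best is Disassemble casing@4, peak 4.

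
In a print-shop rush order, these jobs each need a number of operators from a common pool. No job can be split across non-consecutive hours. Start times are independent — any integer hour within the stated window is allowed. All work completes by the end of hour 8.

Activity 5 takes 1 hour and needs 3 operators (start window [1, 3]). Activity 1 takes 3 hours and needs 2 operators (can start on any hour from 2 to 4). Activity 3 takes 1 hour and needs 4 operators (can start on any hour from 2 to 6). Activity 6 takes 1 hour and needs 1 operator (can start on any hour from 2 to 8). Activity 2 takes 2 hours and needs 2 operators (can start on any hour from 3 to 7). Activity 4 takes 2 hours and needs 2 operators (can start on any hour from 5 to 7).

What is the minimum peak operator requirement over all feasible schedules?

Early-start (Activity 5@1, Activity 1@2, Activity 3@2, Activity 6@2, Activity 2@3, Activity 4@5) gives peak 7: h1:3  h2:7  h3:4  h4:4  h5:2  h6:2  h7:0  h8:0.
Shift Activity 3→5, Activity 4→6.
Schedule Activity 5@1, Activity 1@2, Activity 3@5, Activity 6@2, Activity 2@3, Activity 4@6: h1:3  h2:3  h3:4  h4:4  h5:4  h6:2  h7:2  h8:0 — peak 4.

4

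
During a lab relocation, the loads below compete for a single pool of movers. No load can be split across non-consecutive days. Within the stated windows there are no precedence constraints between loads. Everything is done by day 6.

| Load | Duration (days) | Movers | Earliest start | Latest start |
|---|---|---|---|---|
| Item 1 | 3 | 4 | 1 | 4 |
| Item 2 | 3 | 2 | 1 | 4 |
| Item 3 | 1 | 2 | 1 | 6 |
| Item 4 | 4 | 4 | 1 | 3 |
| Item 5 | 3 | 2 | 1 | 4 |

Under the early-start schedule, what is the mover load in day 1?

At early start, day 1 has: Item 1, Item 2, Item 3, Item 4, Item 5.
Demand: 4 + 2 + 2 + 4 + 2 = 14.

14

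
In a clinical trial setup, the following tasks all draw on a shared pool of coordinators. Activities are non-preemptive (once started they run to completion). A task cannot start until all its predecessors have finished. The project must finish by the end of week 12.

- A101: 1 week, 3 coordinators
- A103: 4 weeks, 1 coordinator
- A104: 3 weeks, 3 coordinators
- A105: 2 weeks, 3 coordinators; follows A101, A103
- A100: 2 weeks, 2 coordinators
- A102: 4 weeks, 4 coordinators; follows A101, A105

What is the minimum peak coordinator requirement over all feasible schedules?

4

Early-start (A101@1, A103@1, A104@1, A105@5, A100@1, A102@7) gives peak 9: w1:9  w2:6  w3:4  w4:1  w5:3  w6:3  w7:4  w8:4  w9:4  w10:4  w11:0  w12:0.
Shift A104→2, A100→7, A102→9.
Schedule A101@1, A103@1, A104@2, A105@5, A100@7, A102@9: w1:4  w2:4  w3:4  w4:4  w5:3  w6:3  w7:2  w8:2  w9:4  w10:4  w11:4  w12:4 — peak 4.
Total coordinator-weeks = 42 over 12 weeks ⇒ peak ≥ ⌈42/12⌉ = 4, so 4 is optimal.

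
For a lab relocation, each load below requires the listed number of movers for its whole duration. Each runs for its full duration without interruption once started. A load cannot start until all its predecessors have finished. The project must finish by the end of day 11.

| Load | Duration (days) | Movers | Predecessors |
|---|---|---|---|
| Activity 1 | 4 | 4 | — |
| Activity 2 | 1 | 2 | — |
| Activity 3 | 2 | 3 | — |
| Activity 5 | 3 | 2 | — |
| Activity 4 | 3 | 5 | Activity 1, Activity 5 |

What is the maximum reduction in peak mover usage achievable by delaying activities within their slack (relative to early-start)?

6

Early-start peak: d1:11  d2:9  d3:6  d4:4  d5:5  d6:5  d7:5  d8:0  d9:0  d10:0  d11:0 ⇒ 11.
Leveled (Activity 1@1, Activity 2@5, Activity 3@5, Activity 5@6, Activity 4@9): d1:4  d2:4  d3:4  d4:4  d5:5  d6:5  d7:2  d8:2  d9:5  d10:5  d11:5 ⇒ 5.
Reduction 11 − 5 = 6.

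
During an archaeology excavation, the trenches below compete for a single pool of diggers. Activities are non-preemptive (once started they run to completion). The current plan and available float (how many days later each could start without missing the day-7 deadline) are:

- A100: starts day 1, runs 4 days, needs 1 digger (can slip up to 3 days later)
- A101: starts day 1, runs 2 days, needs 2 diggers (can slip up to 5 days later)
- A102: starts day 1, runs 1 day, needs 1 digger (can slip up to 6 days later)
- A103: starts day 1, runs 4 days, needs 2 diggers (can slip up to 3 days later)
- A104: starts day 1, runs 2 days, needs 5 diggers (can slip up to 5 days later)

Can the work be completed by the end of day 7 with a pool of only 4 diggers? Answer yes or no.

no

The minimum achievable peak is 5; 4 < 5, so no feasible schedule stays within the cap.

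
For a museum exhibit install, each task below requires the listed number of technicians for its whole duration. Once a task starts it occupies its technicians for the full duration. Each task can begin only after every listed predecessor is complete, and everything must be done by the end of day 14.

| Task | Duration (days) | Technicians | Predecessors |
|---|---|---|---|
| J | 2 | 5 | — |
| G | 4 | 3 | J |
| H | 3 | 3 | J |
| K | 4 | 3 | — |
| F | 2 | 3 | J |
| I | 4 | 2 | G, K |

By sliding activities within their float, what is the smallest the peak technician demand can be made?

Early-start (J@1, G@3, H@3, K@1, F@3, I@7) gives peak 12: d1:8  d2:8  d3:12  d4:12  d5:6  d6:3  d7:2  d8:2  d9:2  d10:2  d11:0  d12:0  d13:0  d14:0.
Shift K→6, F→7, I→10.
Schedule J@1, G@3, H@3, K@6, F@7, I@10: d1:5  d2:5  d3:6  d4:6  d5:6  d6:6  d7:6  d8:6  d9:3  d10:2  d11:2  d12:2  d13:2  d14:0 — peak 6.

6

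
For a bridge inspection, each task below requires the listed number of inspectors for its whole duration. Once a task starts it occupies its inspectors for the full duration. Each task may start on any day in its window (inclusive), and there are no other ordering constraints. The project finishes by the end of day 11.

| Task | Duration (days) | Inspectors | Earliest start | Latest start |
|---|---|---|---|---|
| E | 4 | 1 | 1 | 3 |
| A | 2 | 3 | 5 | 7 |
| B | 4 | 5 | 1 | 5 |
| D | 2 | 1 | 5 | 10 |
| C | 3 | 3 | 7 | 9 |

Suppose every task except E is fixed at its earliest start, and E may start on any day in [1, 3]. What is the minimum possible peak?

6

E@1: d1:6  d2:6  d3:6  d4:6  d5:4  d6:4  d7:3  d8:3  d9:3  d10:0  d11:0 → peak 6
E@2: d1:5  d2:6  d3:6  d4:6  d5:5  d6:4  d7:3  d8:3  d9:3  d10:0  d11:0 → peak 6
E@3: d1:5  d2:5  d3:6  d4:6  d5:5  d6:5  d7:3  d8:3  d9:3  d10:0  d11:0 → peak 6
Best is E@1, peak 6.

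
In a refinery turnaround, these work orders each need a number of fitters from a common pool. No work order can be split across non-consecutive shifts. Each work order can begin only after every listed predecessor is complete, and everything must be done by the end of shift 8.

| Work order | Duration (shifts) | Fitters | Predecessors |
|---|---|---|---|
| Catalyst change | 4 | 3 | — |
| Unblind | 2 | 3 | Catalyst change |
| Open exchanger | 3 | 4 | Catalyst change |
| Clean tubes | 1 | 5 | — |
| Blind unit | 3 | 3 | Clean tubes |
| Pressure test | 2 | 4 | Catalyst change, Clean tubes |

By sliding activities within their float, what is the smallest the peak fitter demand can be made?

8

Early-start (Catalyst change@1, Unblind@5, Open exchanger@5, Clean tubes@1, Blind unit@2, Pressure test@5) gives peak 11: s1:8  s2:6  s3:6  s4:6  s5:11  s6:11  s7:4  s8:0.
Shift Pressure test→7.
Schedule Catalyst change@1, Unblind@5, Open exchanger@5, Clean tubes@1, Blind unit@2, Pressure test@7: s1:8  s2:6  s3:6  s4:6  s5:7  s6:7  s7:8  s8:4 — peak 8.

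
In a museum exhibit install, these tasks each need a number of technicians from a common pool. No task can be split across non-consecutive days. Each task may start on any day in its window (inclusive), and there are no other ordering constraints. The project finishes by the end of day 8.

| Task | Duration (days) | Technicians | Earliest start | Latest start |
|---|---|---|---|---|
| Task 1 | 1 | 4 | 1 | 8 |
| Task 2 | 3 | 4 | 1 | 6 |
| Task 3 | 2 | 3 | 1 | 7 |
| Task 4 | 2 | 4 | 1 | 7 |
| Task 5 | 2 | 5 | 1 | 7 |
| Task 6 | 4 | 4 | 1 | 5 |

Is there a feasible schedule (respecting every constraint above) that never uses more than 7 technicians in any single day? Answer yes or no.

no

The minimum achievable peak is 8; 7 < 8, so no feasible schedule stays within the cap.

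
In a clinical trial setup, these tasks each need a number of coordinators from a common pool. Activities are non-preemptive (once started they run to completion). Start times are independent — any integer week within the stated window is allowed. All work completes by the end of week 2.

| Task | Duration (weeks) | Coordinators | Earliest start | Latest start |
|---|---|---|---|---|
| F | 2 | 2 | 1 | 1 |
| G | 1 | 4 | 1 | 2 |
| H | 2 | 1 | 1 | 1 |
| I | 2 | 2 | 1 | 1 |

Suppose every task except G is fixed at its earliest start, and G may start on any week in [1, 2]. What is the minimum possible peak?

G@1: w1:9  w2:5 → peak 9
G@2: w1:5  w2:9 → peak 9
Best is G@1, peak 9.

9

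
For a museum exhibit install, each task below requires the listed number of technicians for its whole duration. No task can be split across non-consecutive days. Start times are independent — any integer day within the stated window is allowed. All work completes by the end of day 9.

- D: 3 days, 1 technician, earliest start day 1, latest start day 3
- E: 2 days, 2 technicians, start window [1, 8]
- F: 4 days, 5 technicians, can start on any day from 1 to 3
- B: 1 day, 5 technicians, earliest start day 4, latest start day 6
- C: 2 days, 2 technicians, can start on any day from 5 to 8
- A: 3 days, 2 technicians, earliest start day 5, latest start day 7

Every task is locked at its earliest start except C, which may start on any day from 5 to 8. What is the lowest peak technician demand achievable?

C@5: d1:8  d2:8  d3:6  d4:10  d5:4  d6:4  d7:2  d8:0  d9:0 → peak 10
C@6: d1:8  d2:8  d3:6  d4:10  d5:2  d6:4  d7:4  d8:0  d9:0 → peak 10
C@7: d1:8  d2:8  d3:6  d4:10  d5:2  d6:2  d7:4  d8:2  d9:0 → peak 10
C@8: d1:8  d2:8  d3:6  d4:10  d5:2  d6:2  d7:2  d8:2  d9:2 → peak 10
Best is C@5, peak 10.

10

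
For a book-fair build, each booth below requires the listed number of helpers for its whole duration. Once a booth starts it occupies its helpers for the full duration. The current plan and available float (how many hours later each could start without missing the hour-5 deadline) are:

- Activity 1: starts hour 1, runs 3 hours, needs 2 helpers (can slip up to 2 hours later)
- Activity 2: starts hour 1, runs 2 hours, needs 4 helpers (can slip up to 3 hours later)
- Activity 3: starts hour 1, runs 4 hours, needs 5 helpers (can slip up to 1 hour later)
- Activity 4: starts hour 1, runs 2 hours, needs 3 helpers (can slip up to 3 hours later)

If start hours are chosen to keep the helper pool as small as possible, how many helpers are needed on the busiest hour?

Early-start (Activity 1@1, Activity 2@1, Activity 3@1, Activity 4@1) gives peak 14: h1:14  h2:14  h3:7  h4:5  h5:0.
Shift Activity 2→4.
Schedule Activity 1@1, Activity 2@4, Activity 3@1, Activity 4@1: h1:10  h2:10  h3:7  h4:9  h5:4 — peak 10.

10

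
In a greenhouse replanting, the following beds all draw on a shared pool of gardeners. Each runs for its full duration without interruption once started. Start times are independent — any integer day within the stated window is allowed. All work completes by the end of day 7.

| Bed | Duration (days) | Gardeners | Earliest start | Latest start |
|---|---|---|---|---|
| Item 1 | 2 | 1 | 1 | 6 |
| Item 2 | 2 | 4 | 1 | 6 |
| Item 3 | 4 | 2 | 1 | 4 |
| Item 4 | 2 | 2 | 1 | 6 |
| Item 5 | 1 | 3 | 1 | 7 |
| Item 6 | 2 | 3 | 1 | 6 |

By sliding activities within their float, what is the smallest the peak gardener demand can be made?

5

Early-start (Item 1@1, Item 2@1, Item 3@1, Item 4@1, Item 5@1, Item 6@1) gives peak 15: d1:15  d2:12  d3:2  d4:2  d5:0  d6:0  d7:0.
Shift Item 3→3, Item 4→3, Item 5→5, Item 6→6.
Schedule Item 1@1, Item 2@1, Item 3@3, Item 4@3, Item 5@5, Item 6@6: d1:5  d2:5  d3:4  d4:4  d5:5  d6:5  d7:3 — peak 5.
Total gardener-days = 31 over 7 days ⇒ peak ≥ ⌈31/7⌉ = 5, so 5 is optimal.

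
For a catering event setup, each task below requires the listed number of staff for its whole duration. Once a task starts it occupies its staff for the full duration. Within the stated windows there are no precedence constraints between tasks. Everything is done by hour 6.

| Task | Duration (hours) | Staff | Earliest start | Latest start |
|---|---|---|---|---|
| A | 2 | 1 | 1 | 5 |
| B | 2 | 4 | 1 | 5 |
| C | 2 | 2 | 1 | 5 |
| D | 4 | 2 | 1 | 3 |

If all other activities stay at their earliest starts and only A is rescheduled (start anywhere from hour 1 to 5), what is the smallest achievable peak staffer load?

8

A@1: h1:9  h2:9  h3:2  h4:2  h5:0  h6:0 → peak 9
A@2: h1:8  h2:9  h3:3  h4:2  h5:0  h6:0 → peak 9
A@3: h1:8  h2:8  h3:3  h4:3  h5:0  h6:0 → peak 8
A@4: h1:8  h2:8  h3:2  h4:3  h5:1  h6:0 → peak 8
A@5: h1:8  h2:8  h3:2  h4:2  h5:1  h6:1 → peak 8
Best is A@3, peak 8.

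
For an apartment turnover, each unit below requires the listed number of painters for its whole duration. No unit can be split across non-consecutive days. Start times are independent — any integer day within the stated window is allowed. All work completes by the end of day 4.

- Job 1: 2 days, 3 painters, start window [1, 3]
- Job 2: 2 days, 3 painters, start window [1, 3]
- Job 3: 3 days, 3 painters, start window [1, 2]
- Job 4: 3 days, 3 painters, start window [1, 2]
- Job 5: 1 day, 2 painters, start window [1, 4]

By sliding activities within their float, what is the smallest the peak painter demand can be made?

9

Early-start (Job 1@1, Job 2@1, Job 3@1, Job 4@1, Job 5@1) gives peak 14: d1:14  d2:12  d3:6  d4:0.
Shift Job 2→3, Job 5→4.
Schedule Job 1@1, Job 2@3, Job 3@1, Job 4@1, Job 5@4: d1:9  d2:9  d3:9  d4:5 — peak 9.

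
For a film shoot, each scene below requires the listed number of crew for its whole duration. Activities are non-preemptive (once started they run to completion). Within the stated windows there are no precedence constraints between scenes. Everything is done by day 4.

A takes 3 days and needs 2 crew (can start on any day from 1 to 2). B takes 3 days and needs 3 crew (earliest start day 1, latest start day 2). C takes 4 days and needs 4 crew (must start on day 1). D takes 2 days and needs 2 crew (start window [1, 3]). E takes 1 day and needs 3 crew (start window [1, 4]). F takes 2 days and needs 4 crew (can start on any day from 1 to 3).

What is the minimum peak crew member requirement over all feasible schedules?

Early-start (A@1, B@1, C@1, D@1, E@1, F@1) gives peak 18: d1:18  d2:15  d3:9  d4:4.
Shift E→4, F→3.
Schedule A@1, B@1, C@1, D@1, E@4, F@3: d1:11  d2:11  d3:13  d4:11 — peak 13.

13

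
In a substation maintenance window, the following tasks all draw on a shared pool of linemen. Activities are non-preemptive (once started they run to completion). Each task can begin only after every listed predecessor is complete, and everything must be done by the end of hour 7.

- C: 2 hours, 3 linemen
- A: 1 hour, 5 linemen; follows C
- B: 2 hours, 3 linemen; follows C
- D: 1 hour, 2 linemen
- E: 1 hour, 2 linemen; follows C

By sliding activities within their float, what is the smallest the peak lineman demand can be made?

5

Early-start (C@1, A@3, B@3, D@1, E@3) gives peak 10: h1:5  h2:3  h3:10  h4:3  h5:0  h6:0  h7:0.
Shift B→4, E→4.
Schedule C@1, A@3, B@4, D@1, E@4: h1:5  h2:3  h3:5  h4:5  h5:3  h6:0  h7:0 — peak 5.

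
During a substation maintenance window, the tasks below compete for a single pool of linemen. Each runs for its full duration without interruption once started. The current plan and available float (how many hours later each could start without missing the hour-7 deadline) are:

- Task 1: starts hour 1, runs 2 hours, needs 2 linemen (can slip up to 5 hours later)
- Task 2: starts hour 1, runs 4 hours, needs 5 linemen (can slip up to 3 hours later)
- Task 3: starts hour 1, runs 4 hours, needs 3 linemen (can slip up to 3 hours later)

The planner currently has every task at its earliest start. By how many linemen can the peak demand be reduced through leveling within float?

Early-start peak: h1:10  h2:10  h3:8  h4:8  h5:0  h6:0  h7:0 ⇒ 10.
Leveled (Task 1@1, Task 2@1, Task 3@3): h1:7  h2:7  h3:8  h4:8  h5:3  h6:3  h7:0 ⇒ 8.
Reduction 10 − 8 = 2.

2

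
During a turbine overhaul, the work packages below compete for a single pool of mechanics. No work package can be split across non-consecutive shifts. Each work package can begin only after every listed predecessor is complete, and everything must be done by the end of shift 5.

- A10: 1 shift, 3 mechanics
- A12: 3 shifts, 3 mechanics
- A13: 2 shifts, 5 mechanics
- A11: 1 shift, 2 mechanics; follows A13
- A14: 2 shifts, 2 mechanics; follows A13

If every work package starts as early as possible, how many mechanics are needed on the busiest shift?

Early-start schedule: A10@1, A12@1, A13@1, A11@3, A14@3.
Load per shift: shift 1: 11, shift 2: 8, shift 3: 7, shift 4: 2, shift 5: 0.
Peak is 11.

11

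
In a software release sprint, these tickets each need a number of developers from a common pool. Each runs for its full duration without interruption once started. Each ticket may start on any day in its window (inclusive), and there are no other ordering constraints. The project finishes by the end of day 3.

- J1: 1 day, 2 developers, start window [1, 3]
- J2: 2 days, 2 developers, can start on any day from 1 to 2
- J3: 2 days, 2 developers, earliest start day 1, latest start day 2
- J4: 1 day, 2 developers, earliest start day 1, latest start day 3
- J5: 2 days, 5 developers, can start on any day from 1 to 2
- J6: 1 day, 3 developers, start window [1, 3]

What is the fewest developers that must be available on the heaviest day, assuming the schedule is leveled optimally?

Early-start (J1@1, J2@1, J3@1, J4@1, J5@1, J6@1) gives peak 16: d1:16  d2:9  d3:0.
Shift J5→2, J6→3.
Schedule J1@1, J2@1, J3@1, J4@1, J5@2, J6@3: d1:8  d2:9  d3:8 — peak 9.
Total developer-days = 25 over 3 days ⇒ peak ≥ ⌈25/3⌉ = 9, so 9 is optimal.

9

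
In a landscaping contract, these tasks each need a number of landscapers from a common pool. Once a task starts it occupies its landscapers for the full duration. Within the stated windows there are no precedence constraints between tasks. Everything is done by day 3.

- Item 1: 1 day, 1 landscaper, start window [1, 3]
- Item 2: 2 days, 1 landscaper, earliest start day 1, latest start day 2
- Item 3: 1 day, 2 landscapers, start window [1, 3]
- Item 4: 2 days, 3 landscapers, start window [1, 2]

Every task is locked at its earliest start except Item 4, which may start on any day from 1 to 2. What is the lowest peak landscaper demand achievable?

Item 4@1: d1:7  d2:4  d3:0 → peak 7
Item 4@2: d1:4  d2:4  d3:3 → peak 4
Best is Item 4@2, peak 4.

4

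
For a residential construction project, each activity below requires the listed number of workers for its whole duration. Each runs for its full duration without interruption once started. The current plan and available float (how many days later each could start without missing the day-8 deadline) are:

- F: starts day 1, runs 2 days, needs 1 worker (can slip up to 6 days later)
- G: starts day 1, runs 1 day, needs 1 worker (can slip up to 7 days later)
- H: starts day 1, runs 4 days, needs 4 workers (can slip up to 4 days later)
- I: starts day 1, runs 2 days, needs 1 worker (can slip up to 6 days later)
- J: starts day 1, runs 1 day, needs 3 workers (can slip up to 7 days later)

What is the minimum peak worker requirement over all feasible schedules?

4

Early-start (F@1, G@1, H@1, I@1, J@1) gives peak 10: d1:10  d2:6  d3:4  d4:4  d5:0  d6:0  d7:0  d8:0.
Shift H→3, J→7.
Schedule F@1, G@1, H@3, I@1, J@7: d1:3  d2:2  d3:4  d4:4  d5:4  d6:4  d7:3  d8:0 — peak 4.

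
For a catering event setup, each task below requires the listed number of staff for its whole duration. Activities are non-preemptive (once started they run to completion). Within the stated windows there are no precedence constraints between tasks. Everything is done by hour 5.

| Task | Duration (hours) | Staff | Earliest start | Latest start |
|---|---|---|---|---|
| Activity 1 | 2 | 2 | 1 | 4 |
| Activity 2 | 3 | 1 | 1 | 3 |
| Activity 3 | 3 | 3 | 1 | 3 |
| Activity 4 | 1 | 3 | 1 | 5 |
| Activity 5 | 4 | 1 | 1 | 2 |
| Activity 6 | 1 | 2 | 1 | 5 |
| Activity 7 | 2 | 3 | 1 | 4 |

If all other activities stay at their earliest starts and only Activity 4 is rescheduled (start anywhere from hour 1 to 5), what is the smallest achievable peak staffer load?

12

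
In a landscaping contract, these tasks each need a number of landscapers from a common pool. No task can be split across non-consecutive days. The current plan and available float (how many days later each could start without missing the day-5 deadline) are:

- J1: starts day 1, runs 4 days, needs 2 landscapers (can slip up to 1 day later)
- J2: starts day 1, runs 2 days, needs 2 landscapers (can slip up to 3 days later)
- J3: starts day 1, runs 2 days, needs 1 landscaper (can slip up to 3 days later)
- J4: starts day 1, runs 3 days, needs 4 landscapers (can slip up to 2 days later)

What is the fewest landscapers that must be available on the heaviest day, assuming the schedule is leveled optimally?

Early-start (J1@1, J2@1, J3@1, J4@1) gives peak 9: d1:9  d2:9  d3:6  d4:2  d5:0.
Shift J4→3.
Schedule J1@1, J2@1, J3@1, J4@3: d1:5  d2:5  d3:6  d4:6  d5:4 — peak 6.
Total landscaper-days = 26 over 5 days ⇒ peak ≥ ⌈26/5⌉ = 6, so 6 is optimal.

6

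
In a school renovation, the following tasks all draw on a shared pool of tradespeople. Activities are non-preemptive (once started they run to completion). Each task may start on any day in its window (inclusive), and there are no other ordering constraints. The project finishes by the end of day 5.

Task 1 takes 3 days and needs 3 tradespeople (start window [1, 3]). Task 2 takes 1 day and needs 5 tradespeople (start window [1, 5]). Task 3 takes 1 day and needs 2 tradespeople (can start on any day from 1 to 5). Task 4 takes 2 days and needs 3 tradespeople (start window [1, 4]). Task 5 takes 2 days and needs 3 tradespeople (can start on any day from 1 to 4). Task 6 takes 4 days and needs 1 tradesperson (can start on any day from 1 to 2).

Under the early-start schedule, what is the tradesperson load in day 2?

At early start, day 2 has: Task 1, Task 4, Task 5, Task 6.
Demand: 3 + 3 + 3 + 1 = 10.

10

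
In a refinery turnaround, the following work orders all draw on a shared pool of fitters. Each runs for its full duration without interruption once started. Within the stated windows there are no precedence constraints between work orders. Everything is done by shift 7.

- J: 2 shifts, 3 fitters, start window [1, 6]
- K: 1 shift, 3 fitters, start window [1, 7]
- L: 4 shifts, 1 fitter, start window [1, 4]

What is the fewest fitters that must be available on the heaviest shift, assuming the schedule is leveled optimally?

Early-start (J@1, K@1, L@1) gives peak 7: s1:7  s2:4  s3:1  s4:1  s5:0  s6:0  s7:0.
Shift K→3, L→4.
Schedule J@1, K@3, L@4: s1:3  s2:3  s3:3  s4:1  s5:1  s6:1  s7:1 — peak 3.

3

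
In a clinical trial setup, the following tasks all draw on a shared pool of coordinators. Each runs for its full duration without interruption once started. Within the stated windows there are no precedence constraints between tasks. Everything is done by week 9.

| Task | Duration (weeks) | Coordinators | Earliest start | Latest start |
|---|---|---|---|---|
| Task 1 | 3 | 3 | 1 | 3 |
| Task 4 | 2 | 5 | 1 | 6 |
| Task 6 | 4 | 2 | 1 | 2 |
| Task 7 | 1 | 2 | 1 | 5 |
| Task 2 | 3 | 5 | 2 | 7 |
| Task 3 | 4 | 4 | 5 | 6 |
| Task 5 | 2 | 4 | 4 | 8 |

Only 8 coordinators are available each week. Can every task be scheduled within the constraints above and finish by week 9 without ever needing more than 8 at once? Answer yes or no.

The minimum achievable peak is 9; 8 < 9, so no feasible schedule stays within the cap.

no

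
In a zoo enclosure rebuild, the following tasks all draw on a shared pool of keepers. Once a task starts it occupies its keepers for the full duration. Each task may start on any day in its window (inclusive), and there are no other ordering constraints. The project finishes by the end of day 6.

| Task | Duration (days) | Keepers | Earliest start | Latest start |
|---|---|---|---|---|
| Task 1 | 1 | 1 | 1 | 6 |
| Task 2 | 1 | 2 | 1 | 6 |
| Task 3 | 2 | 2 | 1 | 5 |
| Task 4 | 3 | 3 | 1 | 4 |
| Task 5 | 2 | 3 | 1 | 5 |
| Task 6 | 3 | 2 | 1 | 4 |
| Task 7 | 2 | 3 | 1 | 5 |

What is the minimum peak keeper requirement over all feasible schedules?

Early-start (Task 1@1, Task 2@1, Task 3@1, Task 4@1, Task 5@1, Task 6@1, Task 7@1) gives peak 16: d1:16  d2:13  d3:5  d4:0  d5:0  d6:0.
Shift Task 2→2, Task 4→4, Task 5→3, Task 7→5.
Schedule Task 1@1, Task 2@2, Task 3@1, Task 4@4, Task 5@3, Task 6@1, Task 7@5: d1:5  d2:6  d3:5  d4:6  d5:6  d6:6 — peak 6.
Total keeper-days = 34 over 6 days ⇒ peak ≥ ⌈34/6⌉ = 6, so 6 is optimal.

6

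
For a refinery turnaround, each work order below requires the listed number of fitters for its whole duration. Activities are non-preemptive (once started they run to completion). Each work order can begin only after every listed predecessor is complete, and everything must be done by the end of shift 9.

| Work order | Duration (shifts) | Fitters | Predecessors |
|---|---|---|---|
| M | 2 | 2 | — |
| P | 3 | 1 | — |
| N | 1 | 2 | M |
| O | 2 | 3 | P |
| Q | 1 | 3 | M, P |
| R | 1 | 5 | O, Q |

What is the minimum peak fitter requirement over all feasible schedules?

Early-start (M@1, P@1, N@3, O@4, Q@4, R@6) gives peak 6: s1:3  s2:3  s3:3  s4:6  s5:3  s6:5  s7:0  s8:0  s9:0.
Shift Q→6, R→7.
Schedule M@1, P@1, N@3, O@4, Q@6, R@7: s1:3  s2:3  s3:3  s4:3  s5:3  s6:3  s7:5  s8:0  s9:0 — peak 5.

5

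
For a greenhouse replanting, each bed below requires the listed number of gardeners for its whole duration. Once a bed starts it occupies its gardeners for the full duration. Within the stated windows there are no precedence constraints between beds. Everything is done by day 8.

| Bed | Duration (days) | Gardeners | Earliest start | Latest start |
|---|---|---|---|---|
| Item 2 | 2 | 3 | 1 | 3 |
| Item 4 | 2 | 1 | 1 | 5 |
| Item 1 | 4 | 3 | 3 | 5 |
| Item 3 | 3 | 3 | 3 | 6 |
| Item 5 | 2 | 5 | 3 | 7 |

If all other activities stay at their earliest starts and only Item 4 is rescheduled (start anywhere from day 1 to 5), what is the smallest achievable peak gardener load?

11

Item 4@1: d1:4  d2:4  d3:11  d4:11  d5:6  d6:3  d7:0  d8:0 → peak 11
Item 4@2: d1:3  d2:4  d3:12  d4:11  d5:6  d6:3  d7:0  d8:0 → peak 12
Item 4@3: d1:3  d2:3  d3:12  d4:12  d5:6  d6:3  d7:0  d8:0 → peak 12
Item 4@4: d1:3  d2:3  d3:11  d4:12  d5:7  d6:3  d7:0  d8:0 → peak 12
Item 4@5: d1:3  d2:3  d3:11  d4:11  d5:7  d6:4  d7:0  d8:0 → peak 11
Best is Item 4@1, peak 11.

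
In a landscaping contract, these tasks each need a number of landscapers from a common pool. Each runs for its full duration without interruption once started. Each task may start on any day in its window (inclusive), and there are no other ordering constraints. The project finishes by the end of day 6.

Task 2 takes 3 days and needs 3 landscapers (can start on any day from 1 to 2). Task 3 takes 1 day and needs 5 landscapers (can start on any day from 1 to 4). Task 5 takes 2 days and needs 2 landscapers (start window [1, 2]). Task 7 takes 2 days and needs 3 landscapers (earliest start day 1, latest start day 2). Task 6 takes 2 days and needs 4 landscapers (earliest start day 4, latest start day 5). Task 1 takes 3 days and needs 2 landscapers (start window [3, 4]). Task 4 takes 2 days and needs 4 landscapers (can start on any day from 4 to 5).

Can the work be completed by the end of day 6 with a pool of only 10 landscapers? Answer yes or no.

yes

Schedule Task 2@1, Task 3@1, Task 5@1, Task 7@2, Task 6@4, Task 1@3, Task 4@4: d1:10  d2:8  d3:8  d4:10  d5:10  d6:0 — peak 10 ≤ 10.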